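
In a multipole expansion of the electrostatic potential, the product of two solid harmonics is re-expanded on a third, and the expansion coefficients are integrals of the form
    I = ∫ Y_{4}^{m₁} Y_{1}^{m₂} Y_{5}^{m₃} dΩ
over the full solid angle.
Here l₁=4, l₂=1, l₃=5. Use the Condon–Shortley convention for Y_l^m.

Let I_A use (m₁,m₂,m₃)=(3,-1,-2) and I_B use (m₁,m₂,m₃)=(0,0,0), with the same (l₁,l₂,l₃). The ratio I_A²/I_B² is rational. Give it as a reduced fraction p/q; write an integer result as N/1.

3/25

Shared (l₁,l₂,l₃)=(4,1,5): N and (l;000)² cancel in I_A²/I_B².
A: Δ = 0!·8!·2!/11! = 1/495; Racah Σ t=0..0: t=0:+1/10080 = 1/10080; ⇒ 3j(4 1 5; 3 -1 -2)² = 1/165, sgn -1
B: Δ = 0!·8!·2!/11! = 1/495; Racah Σ t=0..0: t=0:+1/576 = 1/576; ⇒ 3j(4 1 5; 0 0 0)² = 5/99, sgn -1
I_A²/I_B² = (1/165)/(5/99) = 3/25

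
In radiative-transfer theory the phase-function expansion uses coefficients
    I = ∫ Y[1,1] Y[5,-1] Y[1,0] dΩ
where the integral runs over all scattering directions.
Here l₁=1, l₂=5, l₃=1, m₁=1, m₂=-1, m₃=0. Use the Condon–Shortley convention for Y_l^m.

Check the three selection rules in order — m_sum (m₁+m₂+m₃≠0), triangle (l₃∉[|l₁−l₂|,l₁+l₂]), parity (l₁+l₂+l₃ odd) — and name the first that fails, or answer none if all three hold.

Σmᵢ = 0  ✓
l₃∈[|l₁−l₂|,l₁+l₂]=[4,6], have l₃=1  ✗
Σlᵢ = 7 ⇒ odd

triangle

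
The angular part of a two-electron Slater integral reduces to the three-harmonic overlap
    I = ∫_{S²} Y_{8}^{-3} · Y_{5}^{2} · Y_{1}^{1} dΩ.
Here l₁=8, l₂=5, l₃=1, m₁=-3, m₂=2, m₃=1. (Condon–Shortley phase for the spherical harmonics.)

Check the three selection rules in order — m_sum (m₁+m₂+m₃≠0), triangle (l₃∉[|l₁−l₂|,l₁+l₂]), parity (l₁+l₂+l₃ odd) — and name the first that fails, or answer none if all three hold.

Σmᵢ = 0  ✓
l₃∈[|l₁−l₂|,l₁+l₂]=[3,13], have l₃=1  ✗
Σlᵢ = 14 ⇒ even

triangle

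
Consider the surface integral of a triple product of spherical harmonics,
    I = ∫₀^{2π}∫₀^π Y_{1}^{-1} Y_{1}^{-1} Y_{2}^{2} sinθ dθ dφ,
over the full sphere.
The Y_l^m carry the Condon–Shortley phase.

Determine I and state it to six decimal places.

0.309019

Rules hold: Σm=0, L=4 even, 0≤2≤2.
N = 3·3·5 = 45
Δ = 0!·2!·2!/5! = 1/30
Racah Σ t=0..0: t=0:+1/1 = 1/1
⇒ 3j(1 1 2; 0 0 0)² = 2/15, sgn +1
Racah Σ t=0..0: t=0:+1/4 = 1/4
⇒ 3j(1 1 2; -1 -1 2)² = 1/5, sgn +1
4πI² = N·(3j₀)²·(3jₘ)² = 6/5
I = +1·√(1.2/4π) = 0.30901936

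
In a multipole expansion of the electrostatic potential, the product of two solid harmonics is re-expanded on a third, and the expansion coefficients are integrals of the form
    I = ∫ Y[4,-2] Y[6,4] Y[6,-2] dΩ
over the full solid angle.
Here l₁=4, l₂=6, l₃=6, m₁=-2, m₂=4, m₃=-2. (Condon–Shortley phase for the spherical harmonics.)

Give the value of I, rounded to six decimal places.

m-sum 0 ✓  L=16 even ✓  2≤6≤10 ✓
Π(2lᵢ+1) = 9×13×13 = 1521
triangle coeff Δ(4,6,6) = 1/15315300
Σ_t [0,4]: t=0:+1/829440 t=1:−1/25920 t=2:+1/9216 t=3:−1/25920 t=4:+1/829440 = 7/207360
(3j)²=28/2431 [(4 6 6; 0 0 0)], sign=+1
Σ_t [2,4]: t=2:+1/3870720 t=3:−1/181440 t=4:+1/138240 = 23/11612160
(3j)²=529/204204 [(4 6 6; -2 4 -2)], sign=+1
⇒ 4πI² = 1587/34969
I = (+1)√(1587/34969/(4π)) = 0.06009550

0.060095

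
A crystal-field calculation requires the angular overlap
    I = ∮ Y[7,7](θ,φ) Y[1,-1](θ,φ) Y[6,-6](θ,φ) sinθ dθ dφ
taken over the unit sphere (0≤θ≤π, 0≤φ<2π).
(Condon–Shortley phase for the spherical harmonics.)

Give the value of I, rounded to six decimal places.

m-sum 0 ✓  L=14 even ✓  6≤6≤8 ✓
Π(2lᵢ+1) = 15×3×13 = 585
triangle coeff Δ(7,1,6) = 1/1365
Σ_t [1,1]: t=1:−1/518400 = -1/518400
(3j)²=7/195 [(7 1 6; 0 0 0)], sign=-1
Σ_t [0,0]: t=0:+1/958003200 = 1/958003200
(3j)²=1/15 [(7 1 6; 7 -1 -6)], sign=+1
⇒ 4πI² = 7/5
I = (-1)√(7/5/(4π)) = -0.33377906

-0.333779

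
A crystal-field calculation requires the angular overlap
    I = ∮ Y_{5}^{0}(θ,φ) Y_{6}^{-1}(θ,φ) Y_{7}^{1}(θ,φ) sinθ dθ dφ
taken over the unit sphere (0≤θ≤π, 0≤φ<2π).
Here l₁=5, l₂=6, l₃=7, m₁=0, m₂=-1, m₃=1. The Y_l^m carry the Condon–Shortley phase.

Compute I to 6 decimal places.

Rules hold: Σm=0, L=18 even, 1≤7≤11.
N = 11·13·15 = 2145
Δ = 4!·6!·8!/19! = 1/174594420
Racah Σ t=0..4: t=0:+1/4147200 t=1:−1/207360 t=2:+1/82944 t=3:−1/207360 t=4:+1/4147200 = 1/345600
⇒ 3j(5 6 7; 0 0 0)² = 420/46189, sgn -1
Racah Σ t=0..4: t=0:+1/2073600 t=1:−1/165888 t=2:+1/103680 t=3:−1/414720 t=4:+1/14515200 = 17/9676800
⇒ 3j(5 6 7; 0 -1 1)² = 85/19019, sgn +1
4πI² = N·(3j₀)²·(3jₘ)² = 4500/51623
I = -1·√(0.0871704/4π) = -0.08328748

-0.083287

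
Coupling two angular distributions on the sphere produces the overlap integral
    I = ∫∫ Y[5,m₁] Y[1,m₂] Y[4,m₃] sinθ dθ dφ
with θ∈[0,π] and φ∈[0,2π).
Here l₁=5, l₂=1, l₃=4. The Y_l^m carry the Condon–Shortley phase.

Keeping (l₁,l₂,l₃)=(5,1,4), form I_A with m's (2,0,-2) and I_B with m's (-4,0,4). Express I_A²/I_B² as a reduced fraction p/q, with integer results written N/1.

7/3

Shared (l₁,l₂,l₃)=(5,1,4): N and (l;000)² cancel in I_A²/I_B².
A: Δ = 2!·8!·0!/11! = 1/495; Racah Σ t=1..1: t=1:−1/1440 = -1/1440; ⇒ 3j(5 1 4; 2 0 -2)² = 7/165, sgn -1
B: Δ = 2!·8!·0!/11! = 1/495; Racah Σ t=1..1: t=1:−1/40320 = -1/40320; ⇒ 3j(5 1 4; -4 0 4)² = 1/55, sgn -1
I_A²/I_B² = (7/165)/(1/55) = 7/3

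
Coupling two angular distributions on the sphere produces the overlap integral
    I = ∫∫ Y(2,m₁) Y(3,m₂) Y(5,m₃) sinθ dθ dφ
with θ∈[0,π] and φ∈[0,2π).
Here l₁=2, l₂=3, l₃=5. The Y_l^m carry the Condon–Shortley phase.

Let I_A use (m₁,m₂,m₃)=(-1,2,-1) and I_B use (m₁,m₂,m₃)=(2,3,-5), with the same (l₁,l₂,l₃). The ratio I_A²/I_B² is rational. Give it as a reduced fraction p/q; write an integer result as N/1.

l's match ⇒ only the (l;m) 3-j factors differ between A and B.
A: triangle coeff Δ(2,3,5) = 1/2310; Σ_t [0,0]: t=0:+1/720 = 1/720; (3j)²=4/385 [(2 3 5; -1 2 -1)], sign=+1
B: triangle coeff Δ(2,3,5) = 1/2310; Σ_t [0,0]: t=0:+1/17280 = 1/17280; (3j)²=1/11 [(2 3 5; 2 3 -5)], sign=+1
I_A²/I_B² = (4/385)/(1/11) = 4/35

4/35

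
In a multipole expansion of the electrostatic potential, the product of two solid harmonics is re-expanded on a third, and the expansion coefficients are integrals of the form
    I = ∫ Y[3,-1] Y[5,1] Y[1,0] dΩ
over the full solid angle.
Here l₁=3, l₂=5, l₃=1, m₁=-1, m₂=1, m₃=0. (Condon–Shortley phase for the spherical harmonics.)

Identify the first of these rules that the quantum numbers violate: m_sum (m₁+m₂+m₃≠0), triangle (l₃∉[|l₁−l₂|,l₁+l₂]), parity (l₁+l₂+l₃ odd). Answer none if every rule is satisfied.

triangle

Σmᵢ = 0  ✓
l₃∈[|l₁−l₂|,l₁+l₂]=[2,8], have l₃=1  ✗
Σlᵢ = 9 ⇒ odd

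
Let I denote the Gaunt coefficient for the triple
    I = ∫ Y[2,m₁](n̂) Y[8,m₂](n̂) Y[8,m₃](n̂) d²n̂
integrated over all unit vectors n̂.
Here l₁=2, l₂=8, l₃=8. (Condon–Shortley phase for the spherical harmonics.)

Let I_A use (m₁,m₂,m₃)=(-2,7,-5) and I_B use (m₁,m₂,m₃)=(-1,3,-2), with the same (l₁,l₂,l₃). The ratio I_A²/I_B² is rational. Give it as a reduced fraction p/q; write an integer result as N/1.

42/55

Shared (l₁,l₂,l₃)=(2,8,8): N and (l;000)² cancel in I_A²/I_B².
A: Δ = 2!·2!·14!/19! = 1/348840; Racah Σ t=2..2: t=2:+1/24908083200 = 1/24908083200; ⇒ 3j(2 8 8; -2 7 -5)² = 7/1292, sgn -1
B: Δ = 2!·2!·14!/19! = 1/348840; Racah Σ t=1..2: t=1:−1/174182400 t=2:+1/87091200 = 1/174182400; ⇒ 3j(2 8 8; -1 3 -2)² = 55/7752, sgn +1
I_A²/I_B² = (7/1292)/(55/7752) = 42/55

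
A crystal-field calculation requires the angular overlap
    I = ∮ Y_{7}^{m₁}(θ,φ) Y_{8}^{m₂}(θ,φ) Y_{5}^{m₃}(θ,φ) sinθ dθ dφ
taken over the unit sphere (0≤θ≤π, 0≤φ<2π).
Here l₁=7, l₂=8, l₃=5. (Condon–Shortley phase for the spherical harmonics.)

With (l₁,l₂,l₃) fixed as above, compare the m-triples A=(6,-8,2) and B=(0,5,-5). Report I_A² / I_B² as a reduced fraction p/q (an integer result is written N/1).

l's match ⇒ only the (l;m) 3-j factors differ between A and B.
A: triangle coeff Δ(7,8,5) = 1/814773960; Σ_t [0,0]: t=0:+1/15676416000 = 1/15676416000; (3j)²=286/14535 [(7 8 5; 6 -8 2)], sign=-1
B: triangle coeff Δ(7,8,5) = 1/814773960; Σ_t [7,7]: t=7:−1/522547200 = -1/522547200; (3j)²=5/323 [(7 8 5; 0 5 -5)], sign=-1
I_A²/I_B² = (286/14535)/(5/323) = 286/225

286/225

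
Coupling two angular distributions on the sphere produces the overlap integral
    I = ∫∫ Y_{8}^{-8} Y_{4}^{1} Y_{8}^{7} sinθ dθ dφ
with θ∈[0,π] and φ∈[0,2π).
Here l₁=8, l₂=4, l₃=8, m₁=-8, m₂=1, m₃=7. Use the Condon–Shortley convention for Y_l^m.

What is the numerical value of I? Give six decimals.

-0.199195

Rules hold: Σm=0, L=20 even, 4≤8≤12.
N = 17·9·17 = 2601
Δ = 4!·12!·4!/21! = 1/185175900
Racah Σ t=0..4: t=0:+1/557383680 t=1:−1/21772800 t=2:+1/8294400 t=3:−1/21772800 t=4:+1/557383680 = 1/30965760
⇒ 3j(8 4 8; 0 0 0)² = 36/4199, sgn +1
Racah Σ t=4..4: t=4:+1/68976230400 = 1/68976230400
⇒ 3j(8 4 8; -8 1 7)² = 65/2907, sgn -1
4πI² = N·(3j₀)²·(3jₘ)² = 180/361
I = -1·√(0.498615/4π) = -0.19919467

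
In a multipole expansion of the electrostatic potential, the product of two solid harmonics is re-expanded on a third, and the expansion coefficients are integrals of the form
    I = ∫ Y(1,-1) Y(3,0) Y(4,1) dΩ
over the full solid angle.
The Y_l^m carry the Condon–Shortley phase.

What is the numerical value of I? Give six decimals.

m-sum 0 ✓  L=8 even ✓  2≤4≤4 ✓
Π(2lᵢ+1) = 3×7×9 = 189
triangle coeff Δ(1,3,4) = 1/252
Σ_t [0,0]: t=0:+1/36 = 1/36
(3j)²=4/63 [(1 3 4; 0 0 0)], sign=+1
Σ_t [0,0]: t=0:+1/72 = 1/72
(3j)²=5/126 [(1 3 4; -1 0 1)], sign=-1
⇒ 4πI² = 10/21
I = (-1)√(10/21/(4π)) = -0.19466390

-0.194664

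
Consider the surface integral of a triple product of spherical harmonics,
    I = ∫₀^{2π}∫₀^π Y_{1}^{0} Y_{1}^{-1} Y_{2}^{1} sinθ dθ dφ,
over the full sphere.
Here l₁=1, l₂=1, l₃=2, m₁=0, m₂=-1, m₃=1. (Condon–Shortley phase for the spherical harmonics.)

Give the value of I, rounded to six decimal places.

Checks pass: Σm=0; 4 even; l₃=2∈[0,2].
(2·1+1)(2·1+1)(2·2+1) = 45
Δ: 0! 2! 2! / 5! → 1/30
sum: t=0:+1/1 = 1/1
3j²(1 1 2; 0 0 0) = Δ·Π!·Σ² = 2/15  (sign +1)
sum: t=0:+1/2 = 1/2
3j²(1 1 2; 0 -1 1) = Δ·Π!·Σ² = 1/10  (sign -1)
combine: 4πI² = 45·2/15·1/10 = 3/5
take √, sign -1: I = -0.21850969

-0.218510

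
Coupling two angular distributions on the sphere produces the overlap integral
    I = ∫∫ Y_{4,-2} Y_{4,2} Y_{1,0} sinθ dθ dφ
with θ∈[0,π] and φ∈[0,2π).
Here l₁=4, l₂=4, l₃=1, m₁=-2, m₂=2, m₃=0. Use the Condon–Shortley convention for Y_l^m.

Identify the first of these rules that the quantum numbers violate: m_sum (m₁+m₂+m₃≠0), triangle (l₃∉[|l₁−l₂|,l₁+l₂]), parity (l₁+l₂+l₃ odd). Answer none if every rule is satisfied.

parity

m₁+m₂+m₃ = -2 + 2 + 0 = 0  ✓
triangle: |4−4|=0 ≤ l₃=1 ≤ 4+4=8  ✓
parity: l₁+l₂+l₃ = 9 is odd  ✗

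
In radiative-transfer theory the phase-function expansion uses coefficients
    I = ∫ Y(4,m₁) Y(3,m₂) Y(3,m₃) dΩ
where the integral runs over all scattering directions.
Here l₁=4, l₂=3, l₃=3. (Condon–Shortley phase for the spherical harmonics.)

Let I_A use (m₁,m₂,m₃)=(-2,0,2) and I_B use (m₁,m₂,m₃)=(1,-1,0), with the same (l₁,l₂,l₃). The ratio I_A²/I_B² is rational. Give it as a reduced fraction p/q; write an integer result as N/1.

Shared (l₁,l₂,l₃)=(4,3,3): N and (l;000)² cancel in I_A²/I_B².
A: Δ = 4!·4!·2!/11! = 1/34650; Racah Σ t=2..3: t=2:+1/96 t=3:−1/72 = -1/288; ⇒ 3j(4 3 3; -2 0 2)² = 1/462, sgn +1
B: Δ = 4!·4!·2!/11! = 1/34650; Racah Σ t=0..2: t=0:+1/288 t=1:−1/24 t=2:+1/48 = -5/288; ⇒ 3j(4 3 3; 1 -1 0)² = 5/462, sgn +1
I_A²/I_B² = (1/462)/(5/462) = 1/5

1/5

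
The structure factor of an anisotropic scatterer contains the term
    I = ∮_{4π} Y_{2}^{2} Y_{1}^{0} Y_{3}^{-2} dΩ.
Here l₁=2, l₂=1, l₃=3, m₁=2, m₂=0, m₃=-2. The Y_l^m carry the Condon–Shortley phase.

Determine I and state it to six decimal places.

0.184674

Rules hold: Σm=0, L=6 even, 1≤3≤3.
N = 5·3·7 = 105
Δ = 0!·4!·2!/7! = 1/105
Racah Σ t=0..0: t=0:+1/4 = 1/4
⇒ 3j(2 1 3; 0 0 0)² = 3/35, sgn -1
Racah Σ t=0..0: t=0:+1/24 = 1/24
⇒ 3j(2 1 3; 2 0 -2)² = 1/21, sgn -1
4πI² = N·(3j₀)²·(3jₘ)² = 3/7
I = +1·√(0.428571/4π) = 0.18467439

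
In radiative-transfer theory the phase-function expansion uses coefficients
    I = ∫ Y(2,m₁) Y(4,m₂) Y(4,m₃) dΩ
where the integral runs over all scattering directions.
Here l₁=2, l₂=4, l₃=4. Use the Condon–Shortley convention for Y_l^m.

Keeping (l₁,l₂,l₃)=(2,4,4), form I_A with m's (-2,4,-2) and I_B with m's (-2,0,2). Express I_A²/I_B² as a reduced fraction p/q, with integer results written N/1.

Shared (l₁,l₂,l₃)=(2,4,4): N and (l;000)² cancel in I_A²/I_B².
A: Δ = 2!·2!·6!/11! = 1/13860; Racah Σ t=2..2: t=2:+1/2880 = 1/2880; ⇒ 3j(2 4 4; -2 4 -2)² = 2/165, sgn +1
B: Δ = 2!·2!·6!/11! = 1/13860; Racah Σ t=2..2: t=2:+1/192 = 1/192; ⇒ 3j(2 4 4; -2 0 2)² = 3/77, sgn +1
I_A²/I_B² = (2/165)/(3/77) = 14/45

14/45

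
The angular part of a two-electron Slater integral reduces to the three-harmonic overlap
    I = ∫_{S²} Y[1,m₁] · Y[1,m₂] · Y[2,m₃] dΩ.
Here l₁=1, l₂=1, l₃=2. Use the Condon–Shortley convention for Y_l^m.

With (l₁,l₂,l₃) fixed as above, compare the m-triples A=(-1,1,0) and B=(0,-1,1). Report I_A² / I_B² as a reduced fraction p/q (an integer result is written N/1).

l's match ⇒ only the (l;m) 3-j factors differ between A and B.
A: triangle coeff Δ(1,1,2) = 1/30; Σ_t [0,0]: t=0:+1/4 = 1/4; (3j)²=1/30 [(1 1 2; -1 1 0)], sign=+1
B: triangle coeff Δ(1,1,2) = 1/30; Σ_t [0,0]: t=0:+1/2 = 1/2; (3j)²=1/10 [(1 1 2; 0 -1 1)], sign=-1
I_A²/I_B² = (1/30)/(1/10) = 1/3

1/3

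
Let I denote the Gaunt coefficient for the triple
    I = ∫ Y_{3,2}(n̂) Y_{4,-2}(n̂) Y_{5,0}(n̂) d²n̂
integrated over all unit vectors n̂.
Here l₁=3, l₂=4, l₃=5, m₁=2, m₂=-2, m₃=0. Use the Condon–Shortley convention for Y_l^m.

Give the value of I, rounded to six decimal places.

m-sum 0 ✓  L=12 even ✓  1≤5≤7 ✓
Π(2lᵢ+1) = 7×9×11 = 693
triangle coeff Δ(3,4,5) = 1/180180
Σ_t [0,2]: t=0:+1/576 t=1:−1/144 t=2:+1/576 = -1/288
(3j)²=20/1001 [(3 4 5; 0 0 0)], sign=+1
Σ_t [0,1]: t=0:+1/576 t=1:−1/2880 = 1/720
(3j)²=80/3003 [(3 4 5; 2 -2 0)], sign=-1
⇒ 4πI² = 4800/13013
I = (-1)√(4800/13013/(4π)) = -0.17132746

-0.171327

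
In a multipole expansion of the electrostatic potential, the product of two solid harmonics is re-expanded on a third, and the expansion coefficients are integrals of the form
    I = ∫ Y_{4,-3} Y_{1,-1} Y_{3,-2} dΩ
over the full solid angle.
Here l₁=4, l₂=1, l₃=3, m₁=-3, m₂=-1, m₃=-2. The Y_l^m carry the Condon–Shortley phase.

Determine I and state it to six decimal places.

0.000000

Σmᵢ = -6 ≠ 0, so the φ-integral vanishes; I = 0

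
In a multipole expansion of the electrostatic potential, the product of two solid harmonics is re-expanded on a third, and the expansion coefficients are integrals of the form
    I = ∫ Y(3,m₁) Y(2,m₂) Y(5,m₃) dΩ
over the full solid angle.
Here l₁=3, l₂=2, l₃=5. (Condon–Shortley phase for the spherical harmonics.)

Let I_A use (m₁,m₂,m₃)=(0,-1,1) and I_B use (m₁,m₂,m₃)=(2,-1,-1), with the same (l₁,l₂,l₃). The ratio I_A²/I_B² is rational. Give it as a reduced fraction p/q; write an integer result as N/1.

10/3

Shared (l₁,l₂,l₃)=(3,2,5): N and (l;000)² cancel in I_A²/I_B².
A: Δ = 0!·6!·4!/11! = 1/2310; Racah Σ t=0..0: t=0:+1/216 = 1/216; ⇒ 3j(3 2 5; 0 -1 1)² = 8/231, sgn +1
B: Δ = 0!·6!·4!/11! = 1/2310; Racah Σ t=0..0: t=0:+1/720 = 1/720; ⇒ 3j(3 2 5; 2 -1 -1)² = 4/385, sgn +1
I_A²/I_B² = (8/231)/(4/385) = 10/3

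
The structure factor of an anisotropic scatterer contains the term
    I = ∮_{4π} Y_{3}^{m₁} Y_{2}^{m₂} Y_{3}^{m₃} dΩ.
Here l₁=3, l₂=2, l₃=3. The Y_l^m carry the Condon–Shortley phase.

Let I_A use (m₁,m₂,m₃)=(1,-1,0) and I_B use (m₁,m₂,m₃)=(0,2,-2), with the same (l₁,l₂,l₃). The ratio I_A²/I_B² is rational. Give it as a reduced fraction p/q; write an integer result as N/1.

1/10

Same 3,2,3: normalisation and zero-m 3j drop out of the ratio.
A: Δ: 2! 4! 2! / 9! → 1/3780; sum: t=0:+1/8 t=1:−1/12 = 1/24; 3j²(3 2 3; 1 -1 0) = Δ·Π!·Σ² = 1/210  (sign -1)
B: Δ: 2! 4! 2! / 9! → 1/3780; sum: t=2:+1/24 = 1/24; 3j²(3 2 3; 0 2 -2) = Δ·Π!·Σ² = 1/21  (sign -1)
I_A²/I_B² = (1/210)/(1/21) = 1/10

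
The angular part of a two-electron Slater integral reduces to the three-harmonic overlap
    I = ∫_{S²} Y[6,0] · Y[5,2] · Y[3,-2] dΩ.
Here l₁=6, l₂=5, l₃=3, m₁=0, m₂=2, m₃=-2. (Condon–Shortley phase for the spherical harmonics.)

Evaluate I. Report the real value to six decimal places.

-0.165130

m-sum 0 ✓  L=14 even ✓  1≤3≤11 ✓
Π(2lᵢ+1) = 13×11×7 = 1001
triangle coeff Δ(6,5,3) = 1/675675
Σ_t [3,5]: t=3:−1/8640 t=4:+1/2304 t=5:−1/8640 = 7/34560
(3j)²=7/429 [(6 5 3; 0 0 0)], sign=-1
Σ_t [5,6]: t=5:−1/8640 t=6:+1/34560 = -1/11520
(3j)²=3/143 [(6 5 3; 0 2 -2)], sign=+1
⇒ 4πI² = 49/143
I = (-1)√(49/143/(4π)) = -0.16512966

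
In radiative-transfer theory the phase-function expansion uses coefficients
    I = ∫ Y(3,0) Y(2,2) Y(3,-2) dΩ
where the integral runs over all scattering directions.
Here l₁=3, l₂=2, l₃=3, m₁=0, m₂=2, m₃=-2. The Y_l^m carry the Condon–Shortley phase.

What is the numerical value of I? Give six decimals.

Rules hold: Σm=0, L=8 even, 1≤3≤5.
N = 7·5·7 = 245
Δ = 2!·4!·2!/9! = 1/3780
Racah Σ t=0..2: t=0:+1/24 t=1:−1/4 t=2:+1/24 = -1/6
⇒ 3j(3 2 3; 0 0 0)² = 4/105, sgn +1
Racah Σ t=2..2: t=2:+1/24 = 1/24
⇒ 3j(3 2 3; 0 2 -2)² = 1/21, sgn -1
4πI² = N·(3j₀)²·(3jₘ)² = 4/9
I = -1·√(0.444444/4π) = -0.18806319

-0.188063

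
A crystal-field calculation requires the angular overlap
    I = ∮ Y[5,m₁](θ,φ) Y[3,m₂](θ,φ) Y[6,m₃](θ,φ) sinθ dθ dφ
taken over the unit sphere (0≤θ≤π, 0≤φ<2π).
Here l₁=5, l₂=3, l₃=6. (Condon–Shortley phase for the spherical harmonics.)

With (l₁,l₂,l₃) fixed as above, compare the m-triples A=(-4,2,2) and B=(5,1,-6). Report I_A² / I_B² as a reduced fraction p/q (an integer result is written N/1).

l's match ⇒ only the (l;m) 3-j factors differ between A and B.
A: triangle coeff Δ(5,3,6) = 1/675675; Σ_t [1,2]: t=1:−1/967680 t=2:+1/60480 = 1/64512; (3j)²=15/1001 [(5 3 6; -4 2 2)], sign=+1
B: triangle coeff Δ(5,3,6) = 1/675675; Σ_t [0,0]: t=0:+1/1935360 = 1/1935360; (3j)²=3/91 [(5 3 6; 5 1 -6)], sign=+1
I_A²/I_B² = (15/1001)/(3/91) = 5/11

5/11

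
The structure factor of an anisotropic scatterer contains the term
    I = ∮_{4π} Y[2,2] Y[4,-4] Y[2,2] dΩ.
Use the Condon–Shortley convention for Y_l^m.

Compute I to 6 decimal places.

0.337168

Rules hold: Σm=0, L=8 even, 2≤2≤6.
N = 5·9·5 = 225
Δ = 4!·0!·4!/9! = 1/630
Racah Σ t=2..2: t=2:+1/16 = 1/16
⇒ 3j(2 4 2; 0 0 0)² = 2/35, sgn +1
Racah Σ t=0..0: t=0:+1/576 = 1/576
⇒ 3j(2 4 2; 2 -4 2)² = 1/9, sgn +1
4πI² = N·(3j₀)²·(3jₘ)² = 10/7
I = +1·√(1.42857/4π) = 0.33716777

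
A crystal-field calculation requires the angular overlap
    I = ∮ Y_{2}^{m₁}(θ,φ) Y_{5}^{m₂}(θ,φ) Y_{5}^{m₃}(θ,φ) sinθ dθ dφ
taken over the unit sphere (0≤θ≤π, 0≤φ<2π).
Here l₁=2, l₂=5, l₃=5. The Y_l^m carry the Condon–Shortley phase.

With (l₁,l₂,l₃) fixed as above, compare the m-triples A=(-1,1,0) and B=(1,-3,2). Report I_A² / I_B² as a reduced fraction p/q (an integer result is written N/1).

Same 2,5,5: normalisation and zero-m 3j drop out of the ratio.
A: Δ: 2! 2! 8! / 13! → 1/38610; sum: t=1:−1/1440 t=2:+1/1152 = 1/5760; 3j²(2 5 5; -1 1 0) = Δ·Π!·Σ² = 1/858  (sign -1)
B: Δ: 2! 2! 8! / 13! → 1/38610; sum: t=0:+1/2880 t=1:−1/10080 = 1/4032; 3j²(2 5 5; 1 -3 2) = Δ·Π!·Σ² = 10/429  (sign -1)
I_A²/I_B² = (1/858)/(10/429) = 1/20

1/20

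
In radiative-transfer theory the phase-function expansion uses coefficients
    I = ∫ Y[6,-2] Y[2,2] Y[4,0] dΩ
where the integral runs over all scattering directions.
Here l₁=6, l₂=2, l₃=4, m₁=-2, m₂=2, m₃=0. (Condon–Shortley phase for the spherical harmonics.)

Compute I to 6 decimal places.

0.133065

m-sum 0 ✓  L=12 even ✓  4≤4≤8 ✓
Π(2lᵢ+1) = 13×5×9 = 585
triangle coeff Δ(6,2,4) = 1/6435
Σ_t [2,2]: t=2:+1/2304 = 1/2304
(3j)²=5/143 [(6 2 4; 0 0 0)], sign=+1
Σ_t [4,4]: t=4:+1/13824 = 1/13824
(3j)²=14/1287 [(6 2 4; -2 2 0)], sign=+1
⇒ 4πI² = 350/1573
I = (+1)√(350/1573/(4π)) = 0.13306527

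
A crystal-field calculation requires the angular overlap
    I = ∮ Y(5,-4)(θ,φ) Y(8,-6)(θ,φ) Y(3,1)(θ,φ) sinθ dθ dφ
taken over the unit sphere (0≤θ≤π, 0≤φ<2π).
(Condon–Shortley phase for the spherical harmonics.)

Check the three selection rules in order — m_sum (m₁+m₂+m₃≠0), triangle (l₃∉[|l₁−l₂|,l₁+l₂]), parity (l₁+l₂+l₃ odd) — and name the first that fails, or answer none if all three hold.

azimuthal sum: -4 − 6 + 1 = -9  ✗
3 ≤ 3 ≤ 13 (triangle on l)
L = 5 + 8 + 3 = 16 (even)

m_sum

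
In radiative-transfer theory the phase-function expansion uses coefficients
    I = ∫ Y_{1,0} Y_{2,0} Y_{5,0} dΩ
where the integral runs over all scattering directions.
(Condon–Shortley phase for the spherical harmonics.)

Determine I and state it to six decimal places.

|1−2|≤5≤1+2 violated ⇒ I = 0

0.000000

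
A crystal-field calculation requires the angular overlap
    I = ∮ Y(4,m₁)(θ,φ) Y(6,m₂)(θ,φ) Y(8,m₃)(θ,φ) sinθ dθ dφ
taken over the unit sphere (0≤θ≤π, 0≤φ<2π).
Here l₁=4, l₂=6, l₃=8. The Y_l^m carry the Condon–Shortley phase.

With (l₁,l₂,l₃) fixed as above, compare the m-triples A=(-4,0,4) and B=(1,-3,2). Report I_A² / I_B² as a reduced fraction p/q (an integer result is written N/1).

8624/4107

Shared (l₁,l₂,l₃)=(4,6,8): N and (l;000)² cancel in I_A²/I_B².
A: Δ = 2!·6!·10!/19! = 1/23279256; Racah Σ t=2..2: t=2:+1/24883200 = 1/24883200; ⇒ 3j(4 6 8; -4 0 4)² = 70/4199, sgn +1
B: Δ = 2!·6!·10!/19! = 1/23279256; Racah Σ t=0..2: t=0:+1/2177280 t=1:−1/3870720 t=2:+1/87091200 = 37/174182400; ⇒ 3j(4 6 8; 1 -3 2)² = 20535/2586584, sgn +1
I_A²/I_B² = (70/4199)/(20535/2586584) = 8624/4107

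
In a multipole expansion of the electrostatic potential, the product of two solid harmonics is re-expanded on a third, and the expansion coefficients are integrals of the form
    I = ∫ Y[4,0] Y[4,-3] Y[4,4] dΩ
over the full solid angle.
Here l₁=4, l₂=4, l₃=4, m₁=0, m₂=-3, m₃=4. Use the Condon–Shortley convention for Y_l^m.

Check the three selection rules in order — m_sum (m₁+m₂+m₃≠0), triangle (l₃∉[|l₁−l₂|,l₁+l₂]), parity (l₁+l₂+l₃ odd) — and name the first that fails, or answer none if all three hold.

m_sum

Σmᵢ = 1  ✗
l₃∈[|l₁−l₂|,l₁+l₂]=[0,8], have l₃=4
Σlᵢ = 12 ⇒ even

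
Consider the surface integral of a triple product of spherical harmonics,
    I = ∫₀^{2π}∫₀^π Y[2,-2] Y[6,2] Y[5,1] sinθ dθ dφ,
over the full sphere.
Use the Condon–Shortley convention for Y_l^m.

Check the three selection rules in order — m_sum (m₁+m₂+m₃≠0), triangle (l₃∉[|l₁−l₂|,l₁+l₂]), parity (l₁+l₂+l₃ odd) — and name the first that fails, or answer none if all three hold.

Σmᵢ = 1  ✗
l₃∈[|l₁−l₂|,l₁+l₂]=[4,8], have l₃=5
Σlᵢ = 13 ⇒ odd

m_sum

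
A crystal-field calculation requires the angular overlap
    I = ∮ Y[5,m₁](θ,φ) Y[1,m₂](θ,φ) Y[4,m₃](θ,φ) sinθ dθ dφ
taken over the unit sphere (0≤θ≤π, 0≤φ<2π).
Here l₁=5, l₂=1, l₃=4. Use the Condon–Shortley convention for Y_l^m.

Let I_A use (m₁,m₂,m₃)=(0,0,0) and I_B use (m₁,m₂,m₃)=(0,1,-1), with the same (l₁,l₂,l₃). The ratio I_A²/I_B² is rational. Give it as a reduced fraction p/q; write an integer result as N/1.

l's match ⇒ only the (l;m) 3-j factors differ between A and B.
A: triangle coeff Δ(5,1,4) = 1/495; Σ_t [1,1]: t=1:−1/576 = -1/576; (3j)²=5/99 [(5 1 4; 0 0 0)], sign=-1
B: triangle coeff Δ(5,1,4) = 1/495; Σ_t [2,2]: t=2:+1/1440 = 1/1440; (3j)²=2/99 [(5 1 4; 0 1 -1)], sign=-1
I_A²/I_B² = (5/99)/(2/99) = 5/2

5/2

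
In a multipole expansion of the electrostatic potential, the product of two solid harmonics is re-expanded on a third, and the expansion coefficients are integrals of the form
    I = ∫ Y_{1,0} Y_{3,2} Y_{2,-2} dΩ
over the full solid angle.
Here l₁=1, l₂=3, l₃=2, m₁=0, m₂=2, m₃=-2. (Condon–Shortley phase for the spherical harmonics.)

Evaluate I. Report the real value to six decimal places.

Checks pass: Σm=0; 6 even; l₃=2∈[2,4].
(2·1+1)(2·3+1)(2·2+1) = 105
Δ: 2! 0! 4! / 7! → 1/105
sum: t=1:−1/4 = -1/4
3j²(1 3 2; 0 0 0) = Δ·Π!·Σ² = 3/35  (sign -1)
sum: t=1:−1/24 = -1/24
3j²(1 3 2; 0 2 -2) = Δ·Π!·Σ² = 1/21  (sign -1)
combine: 4πI² = 105·3/35·1/21 = 3/7
take √, sign +1: I = 0.18467439

0.184674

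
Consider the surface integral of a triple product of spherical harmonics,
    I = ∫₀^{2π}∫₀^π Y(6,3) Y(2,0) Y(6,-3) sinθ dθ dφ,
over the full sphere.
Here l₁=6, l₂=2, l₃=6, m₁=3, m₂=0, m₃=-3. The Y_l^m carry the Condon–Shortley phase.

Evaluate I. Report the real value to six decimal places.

Rules hold: Σm=0, L=14 even, 4≤6≤8.
N = 13·5·13 = 845
Δ = 2!·10!·2!/15! = 1/90090
Racah Σ t=0..2: t=0:+1/69120 t=1:−1/14400 t=2:+1/69120 = -7/172800
⇒ 3j(6 2 6; 0 0 0)² = 14/715, sgn -1
Racah Σ t=0..2: t=0:+1/120960 t=1:−1/80640 t=2:+1/1451520 = -1/290304
⇒ 3j(6 2 6; 3 0 -3)² = 5/2002, sgn +1
4πI² = N·(3j₀)²·(3jₘ)² = 5/121
I = -1·√(0.0413223/4π) = -0.05734392

-0.057344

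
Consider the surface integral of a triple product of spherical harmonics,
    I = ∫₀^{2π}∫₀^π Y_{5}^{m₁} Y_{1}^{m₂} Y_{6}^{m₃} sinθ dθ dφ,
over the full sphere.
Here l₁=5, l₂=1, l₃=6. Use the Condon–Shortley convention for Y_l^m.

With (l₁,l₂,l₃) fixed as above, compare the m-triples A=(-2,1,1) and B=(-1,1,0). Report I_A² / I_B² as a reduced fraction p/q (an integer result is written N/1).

l's match ⇒ only the (l;m) 3-j factors differ between A and B.
A: triangle coeff Δ(5,1,6) = 1/858; Σ_t [0,0]: t=0:+1/60480 = 1/60480; (3j)²=5/429 [(5 1 6; -2 1 1)], sign=-1
B: triangle coeff Δ(5,1,6) = 1/858; Σ_t [0,0]: t=0:+1/34560 = 1/34560; (3j)²=5/286 [(5 1 6; -1 1 0)], sign=+1
I_A²/I_B² = (5/429)/(5/286) = 2/3

2/3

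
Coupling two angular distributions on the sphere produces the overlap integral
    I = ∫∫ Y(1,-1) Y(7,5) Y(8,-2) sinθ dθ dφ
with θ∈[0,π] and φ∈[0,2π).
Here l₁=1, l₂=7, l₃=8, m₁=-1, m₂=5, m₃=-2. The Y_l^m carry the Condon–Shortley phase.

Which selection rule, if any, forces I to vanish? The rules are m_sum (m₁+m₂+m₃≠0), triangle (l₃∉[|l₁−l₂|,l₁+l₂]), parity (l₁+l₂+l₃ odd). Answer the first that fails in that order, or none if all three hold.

m_sum

m₁+m₂+m₃ = -1 + 5 − 2 = 2  ✗
triangle: |1−7|=6 ≤ l₃=8 ≤ 1+7=8
parity: l₁+l₂+l₃ = 16 is even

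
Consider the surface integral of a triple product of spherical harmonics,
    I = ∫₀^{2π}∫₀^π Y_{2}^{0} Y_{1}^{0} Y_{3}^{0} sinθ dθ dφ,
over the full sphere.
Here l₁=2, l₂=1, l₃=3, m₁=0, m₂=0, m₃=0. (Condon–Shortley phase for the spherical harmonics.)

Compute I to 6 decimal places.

Rules hold: Σm=0, L=6 even, 1≤3≤3.
N = 5·3·7 = 105
Δ = 0!·4!·2!/7! = 1/105
Racah Σ t=0..0: t=0:+1/4 = 1/4
⇒ 3j(2 1 3; 0 0 0)² = 3/35, sgn -1
(m-triple is (0,0,0) — same symbol as above.)
4πI² = N·(3j₀)²·(3jₘ)² = 27/35
I = +1·√(0.771429/4π) = 0.24776670

0.247767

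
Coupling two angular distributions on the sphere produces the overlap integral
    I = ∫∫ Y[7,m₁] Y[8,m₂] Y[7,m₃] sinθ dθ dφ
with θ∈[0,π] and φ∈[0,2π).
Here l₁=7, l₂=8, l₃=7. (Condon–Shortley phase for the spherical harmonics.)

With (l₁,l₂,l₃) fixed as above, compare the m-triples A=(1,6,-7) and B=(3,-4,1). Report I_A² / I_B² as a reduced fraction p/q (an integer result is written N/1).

Same 7,8,7: normalisation and zero-m 3j drop out of the ratio.
A: Δ: 8! 6! 8! / 23! → 1/22086194130; sum: t=6:+1/41803776000 = 1/41803776000; 3j²(7 8 7; 1 6 -7) = Δ·Π!·Σ² = 1274/111435  (sign +1)
B: Δ: 8! 6! 8! / 23! → 1/22086194130; sum: t=0:+1/1114767360 t=1:−1/130636800 t=2:+1/99532800 t=3:−1/435456000 t=4:+1/16721510400 = 11/10450944000; 3j²(7 8 7; 3 -4 1) = Δ·Π!·Σ² = 704/482885  (sign +1)
I_A²/I_B² = (1274/111435)/(704/482885) = 8281/1056

8281/1056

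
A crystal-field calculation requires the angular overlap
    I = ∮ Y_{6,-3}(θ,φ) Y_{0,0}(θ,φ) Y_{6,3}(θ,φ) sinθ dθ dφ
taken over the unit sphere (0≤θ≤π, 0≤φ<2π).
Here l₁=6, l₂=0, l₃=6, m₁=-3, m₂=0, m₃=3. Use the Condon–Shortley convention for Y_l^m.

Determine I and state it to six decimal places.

Rules hold: Σm=0, L=12 even, 6≤6≤6.
N = 13·1·13 = 169
Δ = 0!·12!·0!/13! = 1/13
Racah Σ t=0..0: t=0:+1/518400 = 1/518400
⇒ 3j(6 0 6; 0 0 0)² = 1/13, sgn +1
Racah Σ t=0..0: t=0:+1/2177280 = 1/2177280
⇒ 3j(6 0 6; -3 0 3)² = 1/13, sgn -1
4πI² = N·(3j₀)²·(3jₘ)² = 1/1
I = -1·√(1/4π) = -0.28209479

-0.282095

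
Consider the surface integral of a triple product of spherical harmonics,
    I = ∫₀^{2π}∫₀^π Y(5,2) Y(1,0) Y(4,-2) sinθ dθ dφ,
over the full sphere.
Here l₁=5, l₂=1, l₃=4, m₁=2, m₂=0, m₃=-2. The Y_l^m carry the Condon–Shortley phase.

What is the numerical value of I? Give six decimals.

Rules hold: Σm=0, L=10 even, 4≤4≤6.
N = 11·3·9 = 297
Δ = 2!·8!·0!/11! = 1/495
Racah Σ t=1..1: t=1:−1/576 = -1/576
⇒ 3j(5 1 4; 0 0 0)² = 5/99, sgn -1
Racah Σ t=1..1: t=1:−1/1440 = -1/1440
⇒ 3j(5 1 4; 2 0 -2)² = 7/165, sgn -1
4πI² = N·(3j₀)²·(3jₘ)² = 7/11
I = +1·√(0.636364/4π) = 0.22503380

0.225034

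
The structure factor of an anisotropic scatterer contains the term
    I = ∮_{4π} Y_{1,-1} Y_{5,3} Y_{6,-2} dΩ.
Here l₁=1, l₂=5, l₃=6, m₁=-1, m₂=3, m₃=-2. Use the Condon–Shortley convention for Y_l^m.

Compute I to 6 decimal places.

Checks pass: Σm=0; 12 even; l₃=6∈[4,6].
(2·1+1)(2·5+1)(2·6+1) = 429
Δ: 0! 2! 10! / 13! → 1/858
sum: t=0:+1/14400 = 1/14400
3j²(1 5 6; 0 0 0) = Δ·Π!·Σ² = 6/143  (sign +1)
sum: t=0:+1/161280 = 1/161280
3j²(1 5 6; -1 3 -2) = Δ·Π!·Σ² = 1/143  (sign +1)
combine: 4πI² = 429·6/143·1/143 = 18/143
take √, sign +1: I = 0.10008369

0.100084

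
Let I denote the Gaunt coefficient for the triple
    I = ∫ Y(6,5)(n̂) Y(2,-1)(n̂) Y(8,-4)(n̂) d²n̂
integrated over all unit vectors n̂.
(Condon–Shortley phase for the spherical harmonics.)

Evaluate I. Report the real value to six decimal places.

0.058794

Checks pass: Σm=0; 16 even; l₃=8∈[4,8].
(2·6+1)(2·2+1)(2·8+1) = 1105
Δ: 0! 12! 4! / 17! → 1/30940
sum: t=0:+1/2073600 = 1/2073600
3j²(6 2 8; 0 0 0) = Δ·Π!·Σ² = 28/1105  (sign +1)
sum: t=0:+1/239500800 = 1/239500800
3j²(6 2 8; 5 -1 -4) = Δ·Π!·Σ² = 12/7735  (sign +1)
combine: 4πI² = 1105·28/1105·12/7735 = 48/1105
take √, sign +1: I = 0.05879421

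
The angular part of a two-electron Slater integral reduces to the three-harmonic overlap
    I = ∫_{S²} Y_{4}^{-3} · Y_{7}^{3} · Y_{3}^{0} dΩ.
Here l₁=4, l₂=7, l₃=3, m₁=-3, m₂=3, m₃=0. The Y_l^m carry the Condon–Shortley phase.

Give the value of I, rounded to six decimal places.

-0.147623

Rules hold: Σm=0, L=14 even, 3≤3≤11.
N = 9·15·7 = 945
Δ = 8!·0!·6!/15! = 1/45045
Racah Σ t=4..4: t=4:+1/20736 = 1/20736
⇒ 3j(4 7 3; 0 0 0)² = 35/1287, sgn -1
Racah Σ t=7..7: t=7:−1/181440 = -1/181440
⇒ 3j(4 7 3; -3 3 0)² = 32/3003, sgn +1
4πI² = N·(3j₀)²·(3jₘ)² = 5600/20449
I = -1·√(0.273852/4π) = -0.14762267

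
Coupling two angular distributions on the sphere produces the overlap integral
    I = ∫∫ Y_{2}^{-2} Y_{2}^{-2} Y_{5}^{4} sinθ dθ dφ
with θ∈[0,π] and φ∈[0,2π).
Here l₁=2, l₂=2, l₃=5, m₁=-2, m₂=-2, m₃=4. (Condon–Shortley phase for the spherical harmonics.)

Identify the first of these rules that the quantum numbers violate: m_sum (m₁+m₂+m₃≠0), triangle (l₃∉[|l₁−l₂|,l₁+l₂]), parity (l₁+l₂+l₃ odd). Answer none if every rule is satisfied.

triangle

azimuthal sum: -2 − 2 + 4 = 0  ✓
0 ≤ 5 ≤ 4 (triangle on l)  ✗
L = 2 + 2 + 5 = 9 (odd)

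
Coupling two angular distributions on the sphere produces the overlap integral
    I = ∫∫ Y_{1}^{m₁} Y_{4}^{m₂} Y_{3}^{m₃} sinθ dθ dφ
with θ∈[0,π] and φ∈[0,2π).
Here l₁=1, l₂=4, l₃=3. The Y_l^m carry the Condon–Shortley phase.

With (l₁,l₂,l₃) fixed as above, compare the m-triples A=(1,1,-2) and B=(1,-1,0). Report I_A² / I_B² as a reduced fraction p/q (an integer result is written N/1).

Same 1,4,3: normalisation and zero-m 3j drop out of the ratio.
A: Δ: 2! 0! 6! / 9! → 1/252; sum: t=0:+1/240 = 1/240; 3j²(1 4 3; 1 1 -2) = Δ·Π!·Σ² = 1/84  (sign -1)
B: Δ: 2! 0! 6! / 9! → 1/252; sum: t=0:+1/72 = 1/72; 3j²(1 4 3; 1 -1 0) = Δ·Π!·Σ² = 5/126  (sign -1)
I_A²/I_B² = (1/84)/(5/126) = 3/10

3/10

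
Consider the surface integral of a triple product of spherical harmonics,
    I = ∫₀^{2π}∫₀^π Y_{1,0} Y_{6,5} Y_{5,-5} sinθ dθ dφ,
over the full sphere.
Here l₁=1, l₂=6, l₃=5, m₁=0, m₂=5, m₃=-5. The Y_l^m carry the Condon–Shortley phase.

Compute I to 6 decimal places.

-0.135514

Rules hold: Σm=0, L=12 even, 5≤5≤7.
N = 3·13·11 = 429
Δ = 2!·0!·10!/13! = 1/858
Racah Σ t=1..1: t=1:−1/14400 = -1/14400
⇒ 3j(1 6 5; 0 0 0)² = 6/143, sgn +1
Racah Σ t=1..1: t=1:−1/3628800 = -1/3628800
⇒ 3j(1 6 5; 0 5 -5)² = 1/78, sgn -1
4πI² = N·(3j₀)²·(3jₘ)² = 3/13
I = -1·√(0.230769/4π) = -0.13551395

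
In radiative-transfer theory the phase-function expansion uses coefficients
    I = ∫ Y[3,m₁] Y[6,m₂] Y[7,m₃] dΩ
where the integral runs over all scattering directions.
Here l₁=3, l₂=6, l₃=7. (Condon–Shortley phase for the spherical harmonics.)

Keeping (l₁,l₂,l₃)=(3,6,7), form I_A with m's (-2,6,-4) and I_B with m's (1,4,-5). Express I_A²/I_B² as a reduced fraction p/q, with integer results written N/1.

660/841

Same 3,6,7: normalisation and zero-m 3j drop out of the ratio.
A: Δ: 2! 4! 10! / 17! → 1/2042040; sum: t=2:+1/43545600 = 1/43545600; 3j²(3 6 7; -2 6 -4) = Δ·Π!·Σ² = 11/3094  (sign -1)
B: Δ: 2! 4! 10! / 17! → 1/2042040; sum: t=0:+1/29030400 t=1:−1/2177280 t=2:+1/3870720 = -29/174182400; 3j²(3 6 7; 1 4 -5) = Δ·Π!·Σ² = 841/185640  (sign -1)
I_A²/I_B² = (11/3094)/(841/185640) = 660/841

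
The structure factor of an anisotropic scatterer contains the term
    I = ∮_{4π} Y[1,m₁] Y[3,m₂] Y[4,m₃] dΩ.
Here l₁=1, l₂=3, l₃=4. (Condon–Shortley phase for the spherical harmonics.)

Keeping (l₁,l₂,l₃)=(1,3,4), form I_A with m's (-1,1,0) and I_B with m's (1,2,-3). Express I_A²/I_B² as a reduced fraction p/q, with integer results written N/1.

2/7

Same 1,3,4: normalisation and zero-m 3j drop out of the ratio.
A: Δ: 0! 2! 6! / 9! → 1/252; sum: t=0:+1/96 = 1/96; 3j²(1 3 4; -1 1 0) = Δ·Π!·Σ² = 1/42  (sign +1)
B: Δ: 0! 2! 6! / 9! → 1/252; sum: t=0:+1/240 = 1/240; 3j²(1 3 4; 1 2 -3) = Δ·Π!·Σ² = 1/12  (sign -1)
I_A²/I_B² = (1/42)/(1/12) = 2/7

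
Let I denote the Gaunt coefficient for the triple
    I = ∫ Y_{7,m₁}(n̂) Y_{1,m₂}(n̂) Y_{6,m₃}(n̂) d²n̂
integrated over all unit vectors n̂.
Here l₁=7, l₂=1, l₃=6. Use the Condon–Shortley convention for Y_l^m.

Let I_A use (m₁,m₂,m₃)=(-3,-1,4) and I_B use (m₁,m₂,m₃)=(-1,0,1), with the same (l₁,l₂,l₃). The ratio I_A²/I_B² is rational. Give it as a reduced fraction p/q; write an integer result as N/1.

1/8

Shared (l₁,l₂,l₃)=(7,1,6): N and (l;000)² cancel in I_A²/I_B².
A: Δ = 2!·12!·0!/15! = 1/1365; Racah Σ t=0..0: t=0:+1/14515200 = 1/14515200; ⇒ 3j(7 1 6; -3 -1 4)² = 2/455, sgn +1
B: Δ = 2!·12!·0!/15! = 1/1365; Racah Σ t=1..1: t=1:−1/604800 = -1/604800; ⇒ 3j(7 1 6; -1 0 1)² = 16/455, sgn +1
I_A²/I_B² = (2/455)/(16/455) = 1/8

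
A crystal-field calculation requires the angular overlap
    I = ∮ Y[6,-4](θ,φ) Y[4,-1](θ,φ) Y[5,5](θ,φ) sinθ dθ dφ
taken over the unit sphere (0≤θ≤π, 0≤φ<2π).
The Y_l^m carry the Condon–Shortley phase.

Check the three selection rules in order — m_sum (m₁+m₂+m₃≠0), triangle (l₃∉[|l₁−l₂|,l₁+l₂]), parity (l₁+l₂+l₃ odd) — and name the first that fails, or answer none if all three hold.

parity

Σmᵢ = 0  ✓
l₃∈[|l₁−l₂|,l₁+l₂]=[2,10], have l₃=5  ✓
Σlᵢ = 15 ⇒ odd  ✗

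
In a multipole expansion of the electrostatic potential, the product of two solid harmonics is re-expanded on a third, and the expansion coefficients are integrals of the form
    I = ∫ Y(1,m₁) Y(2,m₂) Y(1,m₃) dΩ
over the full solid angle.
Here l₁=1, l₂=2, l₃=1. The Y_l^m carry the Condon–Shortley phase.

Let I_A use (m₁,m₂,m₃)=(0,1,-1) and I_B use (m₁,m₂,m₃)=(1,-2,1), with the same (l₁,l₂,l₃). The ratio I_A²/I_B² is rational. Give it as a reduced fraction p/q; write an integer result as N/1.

1/2

Same 1,2,1: normalisation and zero-m 3j drop out of the ratio.
A: Δ: 2! 0! 2! / 5! → 1/30; sum: t=1:−1/2 = -1/2; 3j²(1 2 1; 0 1 -1) = Δ·Π!·Σ² = 1/10  (sign -1)
B: Δ: 2! 0! 2! / 5! → 1/30; sum: t=0:+1/4 = 1/4; 3j²(1 2 1; 1 -2 1) = Δ·Π!·Σ² = 1/5  (sign +1)
I_A²/I_B² = (1/10)/(1/5) = 1/2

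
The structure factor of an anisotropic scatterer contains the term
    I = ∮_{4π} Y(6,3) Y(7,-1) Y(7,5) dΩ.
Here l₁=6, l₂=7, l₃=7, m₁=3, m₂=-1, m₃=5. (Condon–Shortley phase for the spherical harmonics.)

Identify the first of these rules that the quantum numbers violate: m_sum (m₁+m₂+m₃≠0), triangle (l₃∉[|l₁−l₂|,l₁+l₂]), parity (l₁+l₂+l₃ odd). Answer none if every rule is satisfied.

m₁+m₂+m₃ = 3 − 1 + 5 = 7  ✗
triangle: |6−7|=1 ≤ l₃=7 ≤ 6+7=13
parity: l₁+l₂+l₃ = 20 is even

m_sum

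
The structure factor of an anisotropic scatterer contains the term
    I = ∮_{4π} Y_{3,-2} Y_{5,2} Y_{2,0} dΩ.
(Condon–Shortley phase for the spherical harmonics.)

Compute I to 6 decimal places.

Checks pass: Σm=0; 10 even; l₃=2∈[2,8].
(2·3+1)(2·5+1)(2·2+1) = 385
Δ: 6! 0! 4! / 11! → 1/2310
sum: t=3:−1/144 = -1/144
3j²(3 5 2; 0 0 0) = Δ·Π!·Σ² = 10/231  (sign -1)
sum: t=5:−1/480 = -1/480
3j²(3 5 2; -2 2 0) = Δ·Π!·Σ² = 3/110  (sign -1)
combine: 4πI² = 385·10/231·3/110 = 5/11
take √, sign +1: I = 0.19018827

0.190188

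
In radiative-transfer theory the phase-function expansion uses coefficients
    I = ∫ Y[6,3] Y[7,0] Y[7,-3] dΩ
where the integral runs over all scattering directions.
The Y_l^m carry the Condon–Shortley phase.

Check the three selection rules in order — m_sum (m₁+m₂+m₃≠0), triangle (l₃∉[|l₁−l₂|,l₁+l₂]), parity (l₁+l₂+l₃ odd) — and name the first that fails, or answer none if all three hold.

m₁+m₂+m₃ = 3 + 0 − 3 = 0  ✓
triangle: |6−7|=1 ≤ l₃=7 ≤ 6+7=13  ✓
parity: l₁+l₂+l₃ = 20 is even  ✓

none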